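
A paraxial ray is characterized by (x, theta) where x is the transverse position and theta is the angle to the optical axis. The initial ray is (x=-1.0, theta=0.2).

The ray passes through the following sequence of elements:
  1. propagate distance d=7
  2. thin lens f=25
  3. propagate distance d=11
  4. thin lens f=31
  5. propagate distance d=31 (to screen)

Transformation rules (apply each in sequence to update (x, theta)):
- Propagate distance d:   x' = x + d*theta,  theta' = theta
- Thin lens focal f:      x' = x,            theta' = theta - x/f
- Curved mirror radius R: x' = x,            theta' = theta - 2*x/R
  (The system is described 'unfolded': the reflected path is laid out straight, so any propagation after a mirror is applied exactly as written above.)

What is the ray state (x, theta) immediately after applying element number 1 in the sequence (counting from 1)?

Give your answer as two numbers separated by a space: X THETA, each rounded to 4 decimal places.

Answer: 0.4000 0.2000

Derivation:
Initial: x=-1.0000 theta=0.2000
After 1 (propagate distance d=7): x=0.4000 theta=0.2000
Rounded to 4 decimal places: x = 0.4000, theta = 0.2000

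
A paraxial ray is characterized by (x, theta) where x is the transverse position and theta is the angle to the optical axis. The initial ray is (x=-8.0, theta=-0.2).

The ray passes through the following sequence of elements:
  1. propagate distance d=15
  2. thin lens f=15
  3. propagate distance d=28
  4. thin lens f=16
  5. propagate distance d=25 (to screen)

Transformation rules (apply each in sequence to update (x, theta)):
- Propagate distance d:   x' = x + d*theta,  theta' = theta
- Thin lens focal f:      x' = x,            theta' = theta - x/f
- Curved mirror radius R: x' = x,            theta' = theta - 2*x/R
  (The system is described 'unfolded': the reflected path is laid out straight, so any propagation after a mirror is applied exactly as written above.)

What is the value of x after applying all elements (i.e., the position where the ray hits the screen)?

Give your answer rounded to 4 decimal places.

Initial: x=-8.0000 theta=-0.2000
After 1 (propagate distance d=15): x=-11.0000 theta=-0.2000
After 2 (thin lens f=15): x=-11.0000 theta=8/15 (≈0.5333)
After 3 (propagate distance d=28): x=59/15 (≈3.9333) theta=8/15 (≈0.5333)
After 4 (thin lens f=16): x=59/15 (≈3.9333) theta=0.2875
After 5 (propagate distance d=25 (to screen)): x=2669/240 (≈11.1208) theta=0.2875
Rounded to 4 decimal places: x = 11.1208

Answer: 11.1208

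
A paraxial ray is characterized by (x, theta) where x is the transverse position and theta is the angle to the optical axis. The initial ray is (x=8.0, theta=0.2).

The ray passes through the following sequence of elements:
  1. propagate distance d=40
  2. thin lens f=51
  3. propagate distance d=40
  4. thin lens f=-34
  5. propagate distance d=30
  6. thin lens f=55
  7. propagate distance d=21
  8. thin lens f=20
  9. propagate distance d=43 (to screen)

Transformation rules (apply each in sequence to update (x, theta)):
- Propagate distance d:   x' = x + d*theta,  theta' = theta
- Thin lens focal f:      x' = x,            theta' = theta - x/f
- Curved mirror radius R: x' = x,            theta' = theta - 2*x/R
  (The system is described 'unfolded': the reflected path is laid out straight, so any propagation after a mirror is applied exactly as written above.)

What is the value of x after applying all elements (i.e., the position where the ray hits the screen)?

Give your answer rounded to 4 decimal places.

Answer: -22.8778

Derivation:
Initial: x=8.0000 theta=0.2000
After 1 (propagate distance d=40): x=16.0000 theta=0.2000
After 2 (thin lens f=51): x=16.0000 theta=-29/255 (≈-0.1137)
After 3 (propagate distance d=40): x=584/51 (≈11.4510) theta=-29/255 (≈-0.1137)
After 4 (thin lens f=-34): x=584/51 (≈11.4510) theta=967/4335 (≈0.2231)
After 5 (propagate distance d=30): x=15730/867 (≈18.1430) theta=967/4335 (≈0.2231)
After 6 (thin lens f=55): x=15730/867 (≈18.1430) theta=-463/4335 (≈-0.1068)
After 7 (propagate distance d=21): x=68927/4335 (≈15.9001) theta=-463/4335 (≈-0.1068)
After 8 (thin lens f=20): x=68927/4335 (≈15.9001) theta=-78187/86700 (≈-0.9018)
After 9 (propagate distance d=43 (to screen)): x=-661167/28900 (≈-22.8778) theta=-78187/86700 (≈-0.9018)
Rounded to 4 decimal places: x = -22.8778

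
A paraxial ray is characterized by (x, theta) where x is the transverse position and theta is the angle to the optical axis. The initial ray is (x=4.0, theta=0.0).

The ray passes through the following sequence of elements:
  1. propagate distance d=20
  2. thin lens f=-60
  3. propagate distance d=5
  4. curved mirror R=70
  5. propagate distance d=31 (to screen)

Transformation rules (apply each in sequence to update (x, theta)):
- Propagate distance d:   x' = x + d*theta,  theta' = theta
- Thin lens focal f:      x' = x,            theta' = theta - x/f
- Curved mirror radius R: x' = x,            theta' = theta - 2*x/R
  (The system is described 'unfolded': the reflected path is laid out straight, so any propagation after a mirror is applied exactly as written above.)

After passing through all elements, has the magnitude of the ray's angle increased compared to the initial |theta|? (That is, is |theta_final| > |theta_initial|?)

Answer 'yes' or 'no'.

Answer: yes

Derivation:
Initial: x=4.0000 theta=0.0000
After 1 (propagate distance d=20): x=4.0000 theta=0.0000
After 2 (thin lens f=-60): x=4.0000 theta=1/15 (≈0.0667)
After 3 (propagate distance d=5): x=13/3 (≈4.3333) theta=1/15 (≈0.0667)
After 4 (curved mirror R=70): x=13/3 (≈4.3333) theta=-2/35 (≈-0.0571)
After 5 (propagate distance d=31 (to screen)): x=269/105 (≈2.5619) theta=-2/35 (≈-0.0571)
|theta_initial|=0.0000 |theta_final|=2/35 (≈0.0571) -> increased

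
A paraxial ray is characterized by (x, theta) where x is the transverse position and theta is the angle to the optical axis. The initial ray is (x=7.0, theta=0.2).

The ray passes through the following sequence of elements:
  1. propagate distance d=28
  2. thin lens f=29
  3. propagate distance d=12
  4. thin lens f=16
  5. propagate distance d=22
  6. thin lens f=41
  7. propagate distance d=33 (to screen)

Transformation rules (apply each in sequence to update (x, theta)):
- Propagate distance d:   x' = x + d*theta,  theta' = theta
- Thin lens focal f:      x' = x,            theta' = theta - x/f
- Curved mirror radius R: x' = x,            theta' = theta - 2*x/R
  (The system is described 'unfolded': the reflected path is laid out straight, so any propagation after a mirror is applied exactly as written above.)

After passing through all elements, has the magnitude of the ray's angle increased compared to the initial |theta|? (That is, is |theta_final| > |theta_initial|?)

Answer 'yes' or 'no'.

Answer: yes

Derivation:
Initial: x=7.0000 theta=0.2000
After 1 (propagate distance d=28): x=12.6000 theta=0.2000
After 2 (thin lens f=29): x=12.6000 theta=-34/145 (≈-0.2345)
After 3 (propagate distance d=12): x=1419/145 (≈9.7862) theta=-34/145 (≈-0.2345)
After 4 (thin lens f=16): x=1419/145 (≈9.7862) theta=-1963/2320 (≈-0.8461)
After 5 (propagate distance d=22): x=-10241/1160 (≈-8.8284) theta=-1963/2320 (≈-0.8461)
After 6 (thin lens f=41): x=-10241/1160 (≈-8.8284) theta=-2069/3280 (≈-0.6308)
After 7 (propagate distance d=33 (to screen)): x=-563959/19024 (≈-29.6446) theta=-2069/3280 (≈-0.6308)
|theta_initial|=0.2000 |theta_final|=2069/3280 (≈0.6308) -> increased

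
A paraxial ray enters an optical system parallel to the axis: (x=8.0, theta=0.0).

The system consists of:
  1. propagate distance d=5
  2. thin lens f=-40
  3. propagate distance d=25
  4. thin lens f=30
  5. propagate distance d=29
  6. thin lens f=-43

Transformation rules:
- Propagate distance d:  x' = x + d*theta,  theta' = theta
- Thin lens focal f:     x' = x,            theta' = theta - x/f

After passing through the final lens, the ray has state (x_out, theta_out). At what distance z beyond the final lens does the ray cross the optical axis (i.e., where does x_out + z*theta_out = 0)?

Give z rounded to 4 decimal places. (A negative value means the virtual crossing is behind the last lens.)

Initial: x=8.0000 theta=0.0000
After 1 (propagate distance d=5): x=8.0000 theta=0.0000
After 2 (thin lens f=-40): x=8.0000 theta=0.2000
After 3 (propagate distance d=25): x=13.0000 theta=0.2000
After 4 (thin lens f=30): x=13.0000 theta=-7/30 (≈-0.2333)
After 5 (propagate distance d=29): x=187/30 (≈6.2333) theta=-7/30 (≈-0.2333)
After 6 (thin lens f=-43): x=187/30 (≈6.2333) theta=-19/215 (≈-0.0884)
z_focus = -x_out/theta_out = -(187/30)/(-19/215) = 8041/114 ≈ 70.5351
Rounded to 4 decimal places: z = 70.5351

Answer: 70.5351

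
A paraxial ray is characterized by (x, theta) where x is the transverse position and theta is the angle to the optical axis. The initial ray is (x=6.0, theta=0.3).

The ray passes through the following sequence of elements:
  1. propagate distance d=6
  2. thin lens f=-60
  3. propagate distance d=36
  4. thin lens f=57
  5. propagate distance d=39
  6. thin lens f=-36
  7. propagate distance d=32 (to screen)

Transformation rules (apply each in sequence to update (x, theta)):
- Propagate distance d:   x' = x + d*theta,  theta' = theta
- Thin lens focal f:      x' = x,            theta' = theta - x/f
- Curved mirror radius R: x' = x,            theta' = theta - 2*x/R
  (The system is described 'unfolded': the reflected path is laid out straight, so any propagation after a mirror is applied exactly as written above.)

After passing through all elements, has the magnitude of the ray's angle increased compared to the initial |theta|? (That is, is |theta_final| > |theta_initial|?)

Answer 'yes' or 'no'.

Answer: yes

Derivation:
Initial: x=6.0000 theta=0.3000
After 1 (propagate distance d=6): x=7.8000 theta=0.3000
After 2 (thin lens f=-60): x=7.8000 theta=0.4300
After 3 (propagate distance d=36): x=23.2800 theta=0.4300
After 4 (thin lens f=57): x=23.2800 theta=41/1900 (≈0.0216)
After 5 (propagate distance d=39): x=45831/1900 (≈24.1216) theta=41/1900 (≈0.0216)
After 6 (thin lens f=-36): x=45831/1900 (≈24.1216) theta=15769/22800 (≈0.6916)
After 7 (propagate distance d=32 (to screen)): x=52729/1140 (≈46.2535) theta=15769/22800 (≈0.6916)
|theta_initial|=0.3000 |theta_final|=15769/22800 (≈0.6916) -> increased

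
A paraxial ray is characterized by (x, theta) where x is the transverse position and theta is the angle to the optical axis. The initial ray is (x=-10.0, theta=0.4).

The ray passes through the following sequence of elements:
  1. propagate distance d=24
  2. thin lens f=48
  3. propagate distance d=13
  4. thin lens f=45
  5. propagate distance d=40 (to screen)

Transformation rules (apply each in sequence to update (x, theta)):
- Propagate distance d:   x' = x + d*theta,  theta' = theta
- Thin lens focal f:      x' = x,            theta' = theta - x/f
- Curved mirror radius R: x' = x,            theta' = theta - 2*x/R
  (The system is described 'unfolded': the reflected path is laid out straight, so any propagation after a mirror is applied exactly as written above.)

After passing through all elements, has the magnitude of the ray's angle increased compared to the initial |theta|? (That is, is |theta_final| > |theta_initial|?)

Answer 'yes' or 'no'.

Initial: x=-10.0000 theta=0.4000
After 1 (propagate distance d=24): x=-0.4000 theta=0.4000
After 2 (thin lens f=48): x=-0.4000 theta=49/120 (≈0.4083)
After 3 (propagate distance d=13): x=589/120 (≈4.9083) theta=49/120 (≈0.4083)
After 4 (thin lens f=45): x=589/120 (≈4.9083) theta=202/675 (≈0.2993)
After 5 (propagate distance d=40 (to screen)): x=18229/1080 (≈16.8787) theta=202/675 (≈0.2993)
|theta_initial|=0.4000 |theta_final|=202/675 (≈0.2993) -> not increased

Answer: no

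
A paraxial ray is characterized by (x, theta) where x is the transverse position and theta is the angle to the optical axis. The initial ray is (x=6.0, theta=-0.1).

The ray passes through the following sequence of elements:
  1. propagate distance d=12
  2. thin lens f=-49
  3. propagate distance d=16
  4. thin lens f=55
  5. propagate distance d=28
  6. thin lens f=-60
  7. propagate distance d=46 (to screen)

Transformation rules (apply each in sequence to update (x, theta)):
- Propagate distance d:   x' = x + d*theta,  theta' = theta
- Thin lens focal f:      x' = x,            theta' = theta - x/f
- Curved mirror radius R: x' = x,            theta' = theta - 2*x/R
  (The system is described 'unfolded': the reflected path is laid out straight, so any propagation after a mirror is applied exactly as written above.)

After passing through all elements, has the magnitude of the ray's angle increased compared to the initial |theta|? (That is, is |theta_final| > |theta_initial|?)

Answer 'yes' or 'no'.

Initial: x=6.0000 theta=-0.1000
After 1 (propagate distance d=12): x=4.8000 theta=-0.1000
After 2 (thin lens f=-49): x=4.8000 theta=-1/490 (≈-0.0020)
After 3 (propagate distance d=16): x=1168/245 (≈4.7673) theta=-1/490 (≈-0.0020)
After 4 (thin lens f=55): x=1168/245 (≈4.7673) theta=-2391/26950 (≈-0.0887)
After 5 (propagate distance d=28): x=30766/13475 (≈2.2832) theta=-2391/26950 (≈-0.0887)
After 6 (thin lens f=-60): x=30766/13475 (≈2.2832) theta=-19/375 (≈-0.0507)
After 7 (propagate distance d=46 (to screen)): x=-9596/202125 (≈-0.0475) theta=-19/375 (≈-0.0507)
|theta_initial|=0.1000 |theta_final|=19/375 (≈0.0507) -> not increased

Answer: no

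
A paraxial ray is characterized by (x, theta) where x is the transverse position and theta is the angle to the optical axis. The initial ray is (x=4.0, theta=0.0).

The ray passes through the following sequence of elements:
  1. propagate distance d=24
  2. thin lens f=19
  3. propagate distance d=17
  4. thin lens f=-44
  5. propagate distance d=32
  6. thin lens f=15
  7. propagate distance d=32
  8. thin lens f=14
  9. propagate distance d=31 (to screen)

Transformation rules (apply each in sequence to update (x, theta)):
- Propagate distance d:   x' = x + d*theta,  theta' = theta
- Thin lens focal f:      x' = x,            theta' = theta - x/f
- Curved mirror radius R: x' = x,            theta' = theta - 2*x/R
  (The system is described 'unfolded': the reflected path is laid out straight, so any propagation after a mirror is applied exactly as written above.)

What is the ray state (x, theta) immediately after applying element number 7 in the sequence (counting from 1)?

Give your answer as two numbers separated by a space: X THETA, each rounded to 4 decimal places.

Answer: 0.3802 0.1997

Derivation:
Initial: x=4.0000 theta=0.0000
After 1 (propagate distance d=24): x=4.0000 theta=0.0000
After 2 (thin lens f=19): x=4.0000 theta=-4/19 (≈-0.2105)
After 3 (propagate distance d=17): x=8/19 (≈0.4211) theta=-4/19 (≈-0.2105)
After 4 (thin lens f=-44): x=8/19 (≈0.4211) theta=-42/209 (≈-0.2010)
After 5 (propagate distance d=32): x=-1256/209 (≈-6.0096) theta=-42/209 (≈-0.2010)
After 6 (thin lens f=15): x=-1256/209 (≈-6.0096) theta=626/3135 (≈0.1997)
After 7 (propagate distance d=32): x=1192/3135 (≈0.3802) theta=626/3135 (≈0.1997)
Rounded to 4 decimal places: x = 0.3802, theta = 0.1997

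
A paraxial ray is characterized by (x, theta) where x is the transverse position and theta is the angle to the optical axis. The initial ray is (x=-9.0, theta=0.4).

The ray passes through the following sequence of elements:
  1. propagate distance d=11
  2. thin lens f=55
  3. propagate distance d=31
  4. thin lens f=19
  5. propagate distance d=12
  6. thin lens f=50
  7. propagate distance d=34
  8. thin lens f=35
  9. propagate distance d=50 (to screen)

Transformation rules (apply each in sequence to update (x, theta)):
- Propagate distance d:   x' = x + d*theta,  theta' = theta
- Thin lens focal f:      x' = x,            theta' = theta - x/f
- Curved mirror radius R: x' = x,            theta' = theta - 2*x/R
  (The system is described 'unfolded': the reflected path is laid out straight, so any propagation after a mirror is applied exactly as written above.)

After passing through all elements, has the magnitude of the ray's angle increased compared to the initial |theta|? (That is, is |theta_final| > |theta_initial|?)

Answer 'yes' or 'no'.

Answer: no

Derivation:
Initial: x=-9.0000 theta=0.4000
After 1 (propagate distance d=11): x=-4.6000 theta=0.4000
After 2 (thin lens f=55): x=-4.6000 theta=133/275 (≈0.4836)
After 3 (propagate distance d=31): x=2858/275 (≈10.3927) theta=133/275 (≈0.4836)
After 4 (thin lens f=19): x=2858/275 (≈10.3927) theta=-331/5225 (≈-0.0633)
After 5 (propagate distance d=12): x=10066/1045 (≈9.6325) theta=-331/5225 (≈-0.0633)
After 6 (thin lens f=50): x=10066/1045 (≈9.6325) theta=-0.2560
After 7 (propagate distance d=34): x=24258/26125 (≈0.9285) theta=-0.2560
After 8 (thin lens f=35): x=24258/26125 (≈0.9285) theta=-258338/914375 (≈-0.2825)
After 9 (propagate distance d=50 (to screen)): x=-2413574/182875 (≈-13.1979) theta=-258338/914375 (≈-0.2825)
|theta_initial|=0.4000 |theta_final|=258338/914375 (≈0.2825) -> not increased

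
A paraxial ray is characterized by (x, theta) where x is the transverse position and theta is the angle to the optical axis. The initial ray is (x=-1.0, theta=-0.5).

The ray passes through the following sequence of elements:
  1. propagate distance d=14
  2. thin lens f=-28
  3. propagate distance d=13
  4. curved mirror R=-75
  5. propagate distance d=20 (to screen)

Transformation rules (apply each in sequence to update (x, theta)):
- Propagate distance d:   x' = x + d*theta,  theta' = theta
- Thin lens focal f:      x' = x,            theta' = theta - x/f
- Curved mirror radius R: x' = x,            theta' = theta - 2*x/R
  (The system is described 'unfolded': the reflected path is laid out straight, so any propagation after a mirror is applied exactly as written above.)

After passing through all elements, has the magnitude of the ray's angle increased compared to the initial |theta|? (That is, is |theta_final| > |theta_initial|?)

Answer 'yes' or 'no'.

Initial: x=-1.0000 theta=-0.5000
After 1 (propagate distance d=14): x=-8.0000 theta=-0.5000
After 2 (thin lens f=-28): x=-8.0000 theta=-11/14 (≈-0.7857)
After 3 (propagate distance d=13): x=-255/14 (≈-18.2143) theta=-11/14 (≈-0.7857)
After 4 (curved mirror R=-75): x=-255/14 (≈-18.2143) theta=-89/70 (≈-1.2714)
After 5 (propagate distance d=20 (to screen)): x=-611/14 (≈-43.6429) theta=-89/70 (≈-1.2714)
|theta_initial|=0.5000 |theta_final|=89/70 (≈1.2714) -> increased

Answer: yes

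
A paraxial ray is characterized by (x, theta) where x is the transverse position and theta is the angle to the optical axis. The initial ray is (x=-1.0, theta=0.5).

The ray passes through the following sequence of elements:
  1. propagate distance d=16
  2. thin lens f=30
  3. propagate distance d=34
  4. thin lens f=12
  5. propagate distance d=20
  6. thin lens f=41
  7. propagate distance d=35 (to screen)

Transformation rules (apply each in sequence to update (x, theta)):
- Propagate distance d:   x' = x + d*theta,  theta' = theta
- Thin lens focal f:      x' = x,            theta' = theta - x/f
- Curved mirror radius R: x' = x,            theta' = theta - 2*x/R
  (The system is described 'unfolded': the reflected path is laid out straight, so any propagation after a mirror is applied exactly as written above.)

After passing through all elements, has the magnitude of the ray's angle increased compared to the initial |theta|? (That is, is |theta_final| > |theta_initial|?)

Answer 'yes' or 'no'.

Initial: x=-1.0000 theta=0.5000
After 1 (propagate distance d=16): x=7.0000 theta=0.5000
After 2 (thin lens f=30): x=7.0000 theta=4/15 (≈0.2667)
After 3 (propagate distance d=34): x=241/15 (≈16.0667) theta=4/15 (≈0.2667)
After 4 (thin lens f=12): x=241/15 (≈16.0667) theta=-193/180 (≈-1.0722)
After 5 (propagate distance d=20): x=-242/45 (≈-5.3778) theta=-193/180 (≈-1.0722)
After 6 (thin lens f=41): x=-242/45 (≈-5.3778) theta=-463/492 (≈-0.9411)
After 7 (propagate distance d=35 (to screen)): x=-282763/7380 (≈-38.3148) theta=-463/492 (≈-0.9411)
|theta_initial|=0.5000 |theta_final|=463/492 (≈0.9411) -> increased

Answer: yes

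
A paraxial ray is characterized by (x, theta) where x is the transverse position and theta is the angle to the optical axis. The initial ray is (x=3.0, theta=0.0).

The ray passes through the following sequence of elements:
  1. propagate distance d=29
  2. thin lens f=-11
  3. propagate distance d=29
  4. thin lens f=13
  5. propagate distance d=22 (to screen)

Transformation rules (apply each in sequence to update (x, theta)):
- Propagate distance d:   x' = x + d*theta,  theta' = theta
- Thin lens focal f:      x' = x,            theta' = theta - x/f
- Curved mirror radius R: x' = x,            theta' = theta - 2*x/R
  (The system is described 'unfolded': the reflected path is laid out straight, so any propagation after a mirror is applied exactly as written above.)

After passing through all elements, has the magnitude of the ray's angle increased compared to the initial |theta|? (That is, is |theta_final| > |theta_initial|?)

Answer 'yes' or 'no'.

Initial: x=3.0000 theta=0.0000
After 1 (propagate distance d=29): x=3.0000 theta=0.0000
After 2 (thin lens f=-11): x=3.0000 theta=3/11 (≈0.2727)
After 3 (propagate distance d=29): x=120/11 (≈10.9091) theta=3/11 (≈0.2727)
After 4 (thin lens f=13): x=120/11 (≈10.9091) theta=-81/143 (≈-0.5664)
After 5 (propagate distance d=22 (to screen)): x=-222/143 (≈-1.5524) theta=-81/143 (≈-0.5664)
|theta_initial|=0.0000 |theta_final|=81/143 (≈0.5664) -> increased

Answer: yes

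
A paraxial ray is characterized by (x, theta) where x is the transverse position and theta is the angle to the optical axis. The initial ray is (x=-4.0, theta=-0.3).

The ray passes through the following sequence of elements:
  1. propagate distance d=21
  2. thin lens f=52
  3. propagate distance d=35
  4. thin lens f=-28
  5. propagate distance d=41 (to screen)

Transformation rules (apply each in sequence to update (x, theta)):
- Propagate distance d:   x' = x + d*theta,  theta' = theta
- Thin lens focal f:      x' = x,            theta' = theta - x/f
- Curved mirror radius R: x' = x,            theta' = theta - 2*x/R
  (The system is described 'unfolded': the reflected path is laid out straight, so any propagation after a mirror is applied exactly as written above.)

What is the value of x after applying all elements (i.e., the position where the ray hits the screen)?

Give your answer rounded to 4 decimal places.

Answer: -38.3519

Derivation:
Initial: x=-4.0000 theta=-0.3000
After 1 (propagate distance d=21): x=-10.3000 theta=-0.3000
After 2 (thin lens f=52): x=-10.3000 theta=-53/520 (≈-0.1019)
After 3 (propagate distance d=35): x=-7211/520 (≈-13.8673) theta=-53/520 (≈-0.1019)
After 4 (thin lens f=-28): x=-7211/520 (≈-13.8673) theta=-1739/2912 (≈-0.5972)
After 5 (propagate distance d=41 (to screen)): x=-558403/14560 (≈-38.3519) theta=-1739/2912 (≈-0.5972)
Rounded to 4 decimal places: x = -38.3519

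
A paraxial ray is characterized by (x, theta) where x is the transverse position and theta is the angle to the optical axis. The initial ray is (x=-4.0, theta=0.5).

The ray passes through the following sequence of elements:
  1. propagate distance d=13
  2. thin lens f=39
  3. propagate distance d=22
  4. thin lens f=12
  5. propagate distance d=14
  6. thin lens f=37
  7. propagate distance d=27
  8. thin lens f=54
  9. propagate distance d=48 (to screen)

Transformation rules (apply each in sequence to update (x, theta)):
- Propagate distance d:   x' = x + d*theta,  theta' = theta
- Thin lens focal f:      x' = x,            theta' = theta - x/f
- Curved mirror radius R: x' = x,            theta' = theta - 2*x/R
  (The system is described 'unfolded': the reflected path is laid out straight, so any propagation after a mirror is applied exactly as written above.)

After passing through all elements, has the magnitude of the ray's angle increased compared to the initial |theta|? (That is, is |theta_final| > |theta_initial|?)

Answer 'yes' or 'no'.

Answer: no

Derivation:
Initial: x=-4.0000 theta=0.5000
After 1 (propagate distance d=13): x=2.5000 theta=0.5000
After 2 (thin lens f=39): x=2.5000 theta=17/39 (≈0.4359)
After 3 (propagate distance d=22): x=943/78 (≈12.0897) theta=17/39 (≈0.4359)
After 4 (thin lens f=12): x=943/78 (≈12.0897) theta=-535/936 (≈-0.5716)
After 5 (propagate distance d=14): x=1913/468 (≈4.0876) theta=-535/936 (≈-0.5716)
After 6 (thin lens f=37): x=1913/468 (≈4.0876) theta=-1817/2664 (≈-0.6821)
After 7 (propagate distance d=27): x=-496205/34632 (≈-14.3279) theta=-1817/2664 (≈-0.6821)
After 8 (thin lens f=54): x=-496205/34632 (≈-14.3279) theta=-779329/1870128 (≈-0.4167)
After 9 (propagate distance d=48 (to screen)): x=-10700477/311688 (≈-34.3307) theta=-779329/1870128 (≈-0.4167)
|theta_initial|=0.5000 |theta_final|=779329/1870128 (≈0.4167) -> not increased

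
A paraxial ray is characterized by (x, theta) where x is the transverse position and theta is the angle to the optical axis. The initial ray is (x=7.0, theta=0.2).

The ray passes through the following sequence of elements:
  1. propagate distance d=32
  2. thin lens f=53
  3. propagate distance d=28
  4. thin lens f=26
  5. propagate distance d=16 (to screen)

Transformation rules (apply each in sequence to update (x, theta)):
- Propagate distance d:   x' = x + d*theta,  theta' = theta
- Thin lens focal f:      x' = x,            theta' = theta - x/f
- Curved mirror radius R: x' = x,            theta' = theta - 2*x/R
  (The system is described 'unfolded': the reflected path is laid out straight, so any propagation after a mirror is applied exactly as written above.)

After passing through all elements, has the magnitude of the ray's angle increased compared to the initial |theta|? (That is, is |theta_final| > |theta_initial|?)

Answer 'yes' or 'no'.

Initial: x=7.0000 theta=0.2000
After 1 (propagate distance d=32): x=13.4000 theta=0.2000
After 2 (thin lens f=53): x=13.4000 theta=-14/265 (≈-0.0528)
After 3 (propagate distance d=28): x=3159/265 (≈11.9208) theta=-14/265 (≈-0.0528)
After 4 (thin lens f=26): x=3159/265 (≈11.9208) theta=-271/530 (≈-0.5113)
After 5 (propagate distance d=16 (to screen)): x=991/265 (≈3.7396) theta=-271/530 (≈-0.5113)
|theta_initial|=0.2000 |theta_final|=271/530 (≈0.5113) -> increased

Answer: yes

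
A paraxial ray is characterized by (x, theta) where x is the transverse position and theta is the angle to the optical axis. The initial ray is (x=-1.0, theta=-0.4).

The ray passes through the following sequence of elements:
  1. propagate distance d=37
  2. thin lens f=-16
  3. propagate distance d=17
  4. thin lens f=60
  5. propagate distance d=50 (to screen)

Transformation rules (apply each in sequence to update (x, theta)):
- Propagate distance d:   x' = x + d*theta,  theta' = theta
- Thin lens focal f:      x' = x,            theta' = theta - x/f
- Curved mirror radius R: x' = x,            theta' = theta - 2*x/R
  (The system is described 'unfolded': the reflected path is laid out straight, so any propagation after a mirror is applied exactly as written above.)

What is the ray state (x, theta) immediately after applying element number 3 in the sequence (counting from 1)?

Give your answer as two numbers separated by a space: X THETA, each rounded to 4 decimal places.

Initial: x=-1.0000 theta=-0.4000
After 1 (propagate distance d=37): x=-15.8000 theta=-0.4000
After 2 (thin lens f=-16): x=-15.8000 theta=-1.3875
After 3 (propagate distance d=17): x=-39.3875 theta=-1.3875
Rounded to 4 decimal places: x = -39.3875, theta = -1.3875

Answer: -39.3875 -1.3875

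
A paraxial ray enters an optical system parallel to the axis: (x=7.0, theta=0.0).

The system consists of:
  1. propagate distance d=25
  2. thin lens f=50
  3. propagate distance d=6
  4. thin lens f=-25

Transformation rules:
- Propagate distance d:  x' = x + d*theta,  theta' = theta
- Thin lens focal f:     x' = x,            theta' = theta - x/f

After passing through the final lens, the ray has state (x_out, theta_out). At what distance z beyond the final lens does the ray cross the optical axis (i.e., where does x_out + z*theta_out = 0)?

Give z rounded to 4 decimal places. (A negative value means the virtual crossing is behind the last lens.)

Answer: -57.8947

Derivation:
Initial: x=7.0000 theta=0.0000
After 1 (propagate distance d=25): x=7.0000 theta=0.0000
After 2 (thin lens f=50): x=7.0000 theta=-0.1400
After 3 (propagate distance d=6): x=6.1600 theta=-0.1400
After 4 (thin lens f=-25): x=6.1600 theta=0.1064
z_focus = -x_out/theta_out = -(6.1600)/(0.1064) = -1100/19 ≈ -57.8947
Rounded to 4 decimal places: z = -57.8947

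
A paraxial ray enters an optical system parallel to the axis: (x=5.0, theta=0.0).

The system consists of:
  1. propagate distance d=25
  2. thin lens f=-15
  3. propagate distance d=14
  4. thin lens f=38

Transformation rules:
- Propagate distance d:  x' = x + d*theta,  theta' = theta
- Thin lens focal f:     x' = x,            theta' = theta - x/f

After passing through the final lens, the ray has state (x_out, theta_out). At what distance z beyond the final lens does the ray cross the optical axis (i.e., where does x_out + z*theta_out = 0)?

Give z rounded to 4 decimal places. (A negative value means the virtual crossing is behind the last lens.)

Answer: -122.4444

Derivation:
Initial: x=5.0000 theta=0.0000
After 1 (propagate distance d=25): x=5.0000 theta=0.0000
After 2 (thin lens f=-15): x=5.0000 theta=1/3 (≈0.3333)
After 3 (propagate distance d=14): x=29/3 (≈9.6667) theta=1/3 (≈0.3333)
After 4 (thin lens f=38): x=29/3 (≈9.6667) theta=3/38 (≈0.0789)
z_focus = -x_out/theta_out = -(29/3)/(3/38) = -1102/9 ≈ -122.4444
Rounded to 4 decimal places: z = -122.4444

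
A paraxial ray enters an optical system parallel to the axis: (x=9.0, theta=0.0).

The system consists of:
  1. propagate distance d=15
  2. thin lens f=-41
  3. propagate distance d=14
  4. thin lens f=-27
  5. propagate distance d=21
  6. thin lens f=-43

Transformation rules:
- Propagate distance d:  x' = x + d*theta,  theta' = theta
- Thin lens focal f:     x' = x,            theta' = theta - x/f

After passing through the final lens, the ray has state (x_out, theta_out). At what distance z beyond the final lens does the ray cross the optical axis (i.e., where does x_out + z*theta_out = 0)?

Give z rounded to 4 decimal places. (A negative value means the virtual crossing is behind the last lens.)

Answer: -20.4814

Derivation:
Initial: x=9.0000 theta=0.0000
After 1 (propagate distance d=15): x=9.0000 theta=0.0000
After 2 (thin lens f=-41): x=9.0000 theta=9/41 (≈0.2195)
After 3 (propagate distance d=14): x=495/41 (≈12.0732) theta=9/41 (≈0.2195)
After 4 (thin lens f=-27): x=495/41 (≈12.0732) theta=2/3 (≈0.6667)
After 5 (propagate distance d=21): x=1069/41 (≈26.0732) theta=2/3 (≈0.6667)
After 6 (thin lens f=-43): x=1069/41 (≈26.0732) theta=6733/5289 (≈1.2730)
z_focus = -x_out/theta_out = -(1069/41)/(6733/5289) = -137901/6733 ≈ -20.4814
Rounded to 4 decimal places: z = -20.4814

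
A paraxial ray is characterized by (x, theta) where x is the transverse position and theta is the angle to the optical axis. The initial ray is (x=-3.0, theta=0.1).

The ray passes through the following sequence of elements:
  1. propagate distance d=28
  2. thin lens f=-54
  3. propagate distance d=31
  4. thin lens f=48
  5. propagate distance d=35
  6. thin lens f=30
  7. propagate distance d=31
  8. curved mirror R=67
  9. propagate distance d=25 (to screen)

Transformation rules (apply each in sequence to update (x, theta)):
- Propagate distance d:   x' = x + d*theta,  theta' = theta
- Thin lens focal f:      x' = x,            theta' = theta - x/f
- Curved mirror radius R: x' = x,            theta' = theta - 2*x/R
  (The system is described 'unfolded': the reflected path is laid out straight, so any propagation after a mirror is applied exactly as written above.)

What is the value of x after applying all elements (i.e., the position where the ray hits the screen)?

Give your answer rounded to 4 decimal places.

Answer: -2.2143

Derivation:
Initial: x=-3.0000 theta=0.1000
After 1 (propagate distance d=28): x=-0.2000 theta=0.1000
After 2 (thin lens f=-54): x=-0.2000 theta=13/135 (≈0.0963)
After 3 (propagate distance d=31): x=376/135 (≈2.7852) theta=13/135 (≈0.0963)
After 4 (thin lens f=48): x=376/135 (≈2.7852) theta=31/810 (≈0.0383)
After 5 (propagate distance d=35): x=3341/810 (≈4.1247) theta=31/810 (≈0.0383)
After 6 (thin lens f=30): x=3341/810 (≈4.1247) theta=-2411/24300 (≈-0.0992)
After 7 (propagate distance d=31): x=25489/24300 (≈1.0489) theta=-2411/24300 (≈-0.0992)
After 8 (curved mirror R=67): x=25489/24300 (≈1.0489) theta=-42503/325620 (≈-0.1305)
After 9 (propagate distance d=25 (to screen)): x=-100142/45225 (≈-2.2143) theta=-42503/325620 (≈-0.1305)
Rounded to 4 decimal places: x = -2.2143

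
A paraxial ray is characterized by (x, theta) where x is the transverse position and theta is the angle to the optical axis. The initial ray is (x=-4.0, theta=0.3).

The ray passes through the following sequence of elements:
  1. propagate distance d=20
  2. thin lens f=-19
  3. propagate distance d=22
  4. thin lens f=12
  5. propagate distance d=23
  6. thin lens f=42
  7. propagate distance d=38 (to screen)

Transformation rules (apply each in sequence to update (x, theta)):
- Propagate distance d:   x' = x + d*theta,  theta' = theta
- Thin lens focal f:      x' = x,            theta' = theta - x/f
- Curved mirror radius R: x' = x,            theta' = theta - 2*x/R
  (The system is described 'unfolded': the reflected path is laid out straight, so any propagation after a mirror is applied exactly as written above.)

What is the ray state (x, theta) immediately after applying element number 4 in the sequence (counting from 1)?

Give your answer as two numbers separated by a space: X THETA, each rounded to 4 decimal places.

Answer: 10.9158 -0.5044

Derivation:
Initial: x=-4.0000 theta=0.3000
After 1 (propagate distance d=20): x=2.0000 theta=0.3000
After 2 (thin lens f=-19): x=2.0000 theta=77/190 (≈0.4053)
After 3 (propagate distance d=22): x=1037/95 (≈10.9158) theta=77/190 (≈0.4053)
After 4 (thin lens f=12): x=1037/95 (≈10.9158) theta=-115/228 (≈-0.5044)
Rounded to 4 decimal places: x = 10.9158, theta = -0.5044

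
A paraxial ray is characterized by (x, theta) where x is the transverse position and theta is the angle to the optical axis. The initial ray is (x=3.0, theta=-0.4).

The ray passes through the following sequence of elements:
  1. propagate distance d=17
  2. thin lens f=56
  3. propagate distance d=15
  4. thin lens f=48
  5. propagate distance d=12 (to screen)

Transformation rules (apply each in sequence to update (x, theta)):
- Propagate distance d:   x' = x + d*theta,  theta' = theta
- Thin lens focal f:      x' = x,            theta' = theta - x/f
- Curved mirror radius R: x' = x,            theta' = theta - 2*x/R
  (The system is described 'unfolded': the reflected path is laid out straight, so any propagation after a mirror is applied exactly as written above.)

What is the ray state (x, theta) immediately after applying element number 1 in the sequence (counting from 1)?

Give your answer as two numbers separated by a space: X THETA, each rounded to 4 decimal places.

Answer: -3.8000 -0.4000

Derivation:
Initial: x=3.0000 theta=-0.4000
After 1 (propagate distance d=17): x=-3.8000 theta=-0.4000
Rounded to 4 decimal places: x = -3.8000, theta = -0.4000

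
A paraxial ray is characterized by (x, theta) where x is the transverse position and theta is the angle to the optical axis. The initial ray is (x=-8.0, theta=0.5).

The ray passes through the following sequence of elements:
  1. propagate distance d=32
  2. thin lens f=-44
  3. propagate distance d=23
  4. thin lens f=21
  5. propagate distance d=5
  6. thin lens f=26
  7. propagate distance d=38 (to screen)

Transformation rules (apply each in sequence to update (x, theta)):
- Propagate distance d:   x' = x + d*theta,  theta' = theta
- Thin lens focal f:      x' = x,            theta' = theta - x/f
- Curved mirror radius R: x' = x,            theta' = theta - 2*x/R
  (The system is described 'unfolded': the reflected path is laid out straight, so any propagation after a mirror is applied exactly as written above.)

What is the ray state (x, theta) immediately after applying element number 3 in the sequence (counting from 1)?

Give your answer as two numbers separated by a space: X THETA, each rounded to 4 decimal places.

Answer: 23.6818 0.6818

Derivation:
Initial: x=-8.0000 theta=0.5000
After 1 (propagate distance d=32): x=8.0000 theta=0.5000
After 2 (thin lens f=-44): x=8.0000 theta=15/22 (≈0.6818)
After 3 (propagate distance d=23): x=521/22 (≈23.6818) theta=15/22 (≈0.6818)
Rounded to 4 decimal places: x = 23.6818, theta = 0.6818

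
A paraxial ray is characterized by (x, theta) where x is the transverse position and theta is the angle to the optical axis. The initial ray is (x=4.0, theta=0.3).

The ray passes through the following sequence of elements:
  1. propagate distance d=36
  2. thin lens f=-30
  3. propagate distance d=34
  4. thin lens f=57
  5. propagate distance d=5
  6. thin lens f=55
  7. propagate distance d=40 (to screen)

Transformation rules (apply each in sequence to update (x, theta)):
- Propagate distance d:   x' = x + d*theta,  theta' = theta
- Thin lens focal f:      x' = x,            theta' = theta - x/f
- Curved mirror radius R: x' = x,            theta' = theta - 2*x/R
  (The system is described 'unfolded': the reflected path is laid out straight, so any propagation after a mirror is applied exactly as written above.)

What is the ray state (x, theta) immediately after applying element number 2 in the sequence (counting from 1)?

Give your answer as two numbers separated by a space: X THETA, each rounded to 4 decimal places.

Answer: 14.8000 0.7933

Derivation:
Initial: x=4.0000 theta=0.3000
After 1 (propagate distance d=36): x=14.8000 theta=0.3000
After 2 (thin lens f=-30): x=14.8000 theta=119/150 (≈0.7933)
Rounded to 4 decimal places: x = 14.8000, theta = 0.7933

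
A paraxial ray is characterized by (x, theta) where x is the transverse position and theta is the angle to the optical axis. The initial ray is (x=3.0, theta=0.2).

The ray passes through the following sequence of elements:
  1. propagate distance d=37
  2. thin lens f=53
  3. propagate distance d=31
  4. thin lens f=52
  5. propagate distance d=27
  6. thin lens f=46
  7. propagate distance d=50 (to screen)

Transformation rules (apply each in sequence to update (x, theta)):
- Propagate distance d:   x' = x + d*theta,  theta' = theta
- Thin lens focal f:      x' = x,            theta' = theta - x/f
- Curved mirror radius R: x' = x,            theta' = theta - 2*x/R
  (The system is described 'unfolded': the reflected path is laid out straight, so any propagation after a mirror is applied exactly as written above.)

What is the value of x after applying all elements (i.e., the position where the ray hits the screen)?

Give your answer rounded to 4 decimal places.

Initial: x=3.0000 theta=0.2000
After 1 (propagate distance d=37): x=10.4000 theta=0.2000
After 2 (thin lens f=53): x=10.4000 theta=1/265 (≈0.0038)
After 3 (propagate distance d=31): x=2787/265 (≈10.5170) theta=1/265 (≈0.0038)
After 4 (thin lens f=52): x=2787/265 (≈10.5170) theta=-547/2756 (≈-0.1985)
After 5 (propagate distance d=27): x=71079/13780 (≈5.1581) theta=-547/2756 (≈-0.1985)
After 6 (thin lens f=46): x=71079/13780 (≈5.1581) theta=-196889/633880 (≈-0.3106)
After 7 (propagate distance d=50 (to screen)): x=-821852/79235 (≈-10.3723) theta=-196889/633880 (≈-0.3106)
Rounded to 4 decimal places: x = -10.3723

Answer: -10.3723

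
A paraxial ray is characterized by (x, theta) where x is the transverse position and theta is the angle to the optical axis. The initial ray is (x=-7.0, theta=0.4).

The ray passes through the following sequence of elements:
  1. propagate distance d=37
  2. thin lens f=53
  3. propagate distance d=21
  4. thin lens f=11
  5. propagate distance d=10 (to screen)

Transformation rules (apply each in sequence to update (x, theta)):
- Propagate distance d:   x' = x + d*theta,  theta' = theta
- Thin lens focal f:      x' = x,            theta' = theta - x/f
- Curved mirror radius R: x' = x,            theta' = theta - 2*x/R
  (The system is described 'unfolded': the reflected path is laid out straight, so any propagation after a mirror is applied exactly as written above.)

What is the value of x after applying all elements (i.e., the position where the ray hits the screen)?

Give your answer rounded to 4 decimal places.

Initial: x=-7.0000 theta=0.4000
After 1 (propagate distance d=37): x=7.8000 theta=0.4000
After 2 (thin lens f=53): x=7.8000 theta=67/265 (≈0.2528)
After 3 (propagate distance d=21): x=3474/265 (≈13.1094) theta=67/265 (≈0.2528)
After 4 (thin lens f=11): x=3474/265 (≈13.1094) theta=-2737/2915 (≈-0.9389)
After 5 (propagate distance d=10 (to screen)): x=10844/2915 (≈3.7201) theta=-2737/2915 (≈-0.9389)
Rounded to 4 decimal places: x = 3.7201

Answer: 3.7201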